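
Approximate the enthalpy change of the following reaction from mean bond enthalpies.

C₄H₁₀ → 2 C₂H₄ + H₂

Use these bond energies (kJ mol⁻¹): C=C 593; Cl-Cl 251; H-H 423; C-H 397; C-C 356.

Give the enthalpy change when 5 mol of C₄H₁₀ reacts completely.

ΔH = +1265 kJ

Bonds broken (reactants):
  C-C: 3 × 356 = 1068
  C-H: 10 × 397 = 3970
  Σ(broken) = 5038 kJ
Bonds formed (products):
  C-H: 8 × 397 = 3176
  C=C: 2 × 593 = 1186
  H-H: 1 × 423 = 423
  Σ(formed) = 4785 kJ
ΔH = Σ(broken) − Σ(formed) = 5038 − 4785 = +253 kJ
For 5× the reaction as written: 5 × (+253) = +1265 kJ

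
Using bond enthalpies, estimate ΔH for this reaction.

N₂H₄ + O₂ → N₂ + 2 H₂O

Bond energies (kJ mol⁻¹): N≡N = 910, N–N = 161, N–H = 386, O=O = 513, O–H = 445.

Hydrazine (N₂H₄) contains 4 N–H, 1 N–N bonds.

Bonds broken (reactants):
  N–H: 4 × 386 = 1544
  N–N: 1 × 161 = 161
  O=O: 1 × 513 = 513
  Σ(broken) = 2218 kJ
Bonds formed (products):
  N≡N: 1 × 910 = 910
  O–H: 4 × 445 = 1780
  Σ(formed) = 2690 kJ
ΔH = Σ(broken) − Σ(formed) = 2218 − 2690 = −472 kJ

ΔH ≈ −472 kJ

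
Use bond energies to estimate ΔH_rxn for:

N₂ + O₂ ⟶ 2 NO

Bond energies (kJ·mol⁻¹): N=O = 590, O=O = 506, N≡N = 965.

Bonds broken (reactants):
  N≡N: 1 × 965 = 965
  O=O: 1 × 506 = 506
  Σ(broken) = 1471 kJ
Bonds formed (products):
  N=O: 2 × 590 = 1180
  Σ(formed) = 1180 kJ
ΔH = Σ(broken) − Σ(formed) = 1471 − 1180 = +291 kJ

ΔH ≈ +291 kJ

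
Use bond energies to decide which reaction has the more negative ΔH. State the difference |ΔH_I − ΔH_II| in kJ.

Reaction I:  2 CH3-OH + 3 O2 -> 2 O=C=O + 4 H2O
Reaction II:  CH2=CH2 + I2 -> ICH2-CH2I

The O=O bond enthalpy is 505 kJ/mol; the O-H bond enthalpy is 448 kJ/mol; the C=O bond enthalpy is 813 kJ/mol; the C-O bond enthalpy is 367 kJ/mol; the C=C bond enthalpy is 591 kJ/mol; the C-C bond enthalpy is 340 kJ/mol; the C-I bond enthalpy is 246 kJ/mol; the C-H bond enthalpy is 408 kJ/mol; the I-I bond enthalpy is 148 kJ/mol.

Reaction I, by 1150 kJ

Reaction I:
  Bonds broken (reactants):
    C-H: 6 × 408 = 2448
    C-O: 2 × 367 = 734
    O-H: 2 × 448 = 896
    O=O: 3 × 505 = 1515
    Σ(broken) = 5593 kJ
  Bonds formed (products):
    C=O: 4 × 813 = 3252
    O-H: 8 × 448 = 3584
    Σ(formed) = 6836 kJ
  ΔH_I = 5593 − 6836 = −1243 kJ
Reaction II:
  Bonds broken (reactants):
    C-H: 4 × 408 = 1632
    C=C: 1 × 591 = 591
    I-I: 1 × 148 = 148
    Σ(broken) = 2371 kJ
  Bonds formed (products):
    C-C: 1 × 340 = 340
    C-H: 4 × 408 = 1632
    C-I: 2 × 246 = 492
    Σ(formed) = 2464 kJ
  ΔH_II = 2371 − 2464 = −93 kJ
ΔH_I − ΔH_II = −1150 kJ, so reaction I has the more negative ΔH; |ΔH_I − ΔH_II| = 1150 kJ.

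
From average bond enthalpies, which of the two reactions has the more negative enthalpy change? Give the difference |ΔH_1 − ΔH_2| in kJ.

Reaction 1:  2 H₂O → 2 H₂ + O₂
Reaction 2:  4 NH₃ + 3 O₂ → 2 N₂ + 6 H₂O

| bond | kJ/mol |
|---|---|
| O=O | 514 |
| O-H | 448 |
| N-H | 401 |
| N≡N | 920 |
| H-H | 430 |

Reaction 2, by 1280 kJ

Reaction 1:
  Bonds broken (reactants):
    O-H: 4 × 448 = 1792
    Σ(broken) = 1792 kJ
  Bonds formed (products):
    H-H: 2 × 430 = 860
    O=O: 1 × 514 = 514
    Σ(formed) = 1374 kJ
  ΔH_1 = 1792 − 1374 = +418 kJ
Reaction 2:
  Bonds broken (reactants):
    N-H: 12 × 401 = 4812
    O=O: 3 × 514 = 1542
    Σ(broken) = 6354 kJ
  Bonds formed (products):
    N≡N: 2 × 920 = 1840
    O-H: 12 × 448 = 5376
    Σ(formed) = 7216 kJ
  ΔH_2 = 6354 − 7216 = −862 kJ
ΔH_1 − ΔH_2 = +1280 kJ, so reaction 2 has the more negative ΔH; |ΔH_1 − ΔH_2| = 1280 kJ.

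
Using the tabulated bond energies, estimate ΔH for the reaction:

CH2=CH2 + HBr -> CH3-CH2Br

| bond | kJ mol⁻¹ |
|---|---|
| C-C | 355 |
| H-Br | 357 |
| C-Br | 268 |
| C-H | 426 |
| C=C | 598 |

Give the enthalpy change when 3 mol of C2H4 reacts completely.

Bonds broken (reactants):
  C-H: 4 × 426 = 1704
  C=C: 1 × 598 = 598
  H-Br: 1 × 357 = 357
  Σ(broken) = 2659 kJ
Bonds formed (products):
  C-Br: 1 × 268 = 268
  C-C: 1 × 355 = 355
  C-H: 5 × 426 = 2130
  Σ(formed) = 2753 kJ
ΔH = Σ(broken) − Σ(formed) = 2659 − 2753 = −94 kJ
For 3× the reaction as written: 3 × (−94) = −282 kJ

ΔH = −282 kJ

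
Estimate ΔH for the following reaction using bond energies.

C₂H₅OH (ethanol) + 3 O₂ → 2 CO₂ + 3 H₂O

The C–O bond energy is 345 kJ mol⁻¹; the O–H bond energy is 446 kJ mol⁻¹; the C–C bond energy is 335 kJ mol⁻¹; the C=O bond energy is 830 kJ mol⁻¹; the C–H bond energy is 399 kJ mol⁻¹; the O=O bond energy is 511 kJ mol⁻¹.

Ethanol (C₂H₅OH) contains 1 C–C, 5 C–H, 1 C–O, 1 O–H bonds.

Bonds broken (reactants):
  C–C: 1 × 335 = 335
  C–H: 5 × 399 = 1995
  C–O: 1 × 345 = 345
  O–H: 1 × 446 = 446
  O=O: 3 × 511 = 1533
  Σ(broken) = 4654 kJ
Bonds formed (products):
  C=O: 4 × 830 = 3320
  O–H: 6 × 446 = 2676
  Σ(formed) = 5996 kJ
ΔH = Σ(broken) − Σ(formed) = 4654 − 5996 = −1342 kJ

ΔH ≈ −1342 kJ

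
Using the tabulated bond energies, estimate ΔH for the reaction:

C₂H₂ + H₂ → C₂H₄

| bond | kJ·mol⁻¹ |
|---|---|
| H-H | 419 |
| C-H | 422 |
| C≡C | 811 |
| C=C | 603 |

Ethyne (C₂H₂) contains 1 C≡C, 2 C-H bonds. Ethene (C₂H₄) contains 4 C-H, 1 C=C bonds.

ΔH ≈ −217 kJ

Bonds broken (reactants):
  C≡C: 1 × 811 = 811
  C-H: 2 × 422 = 844
  H-H: 1 × 419 = 419
  Σ(broken) = 2074 kJ
Bonds formed (products):
  C-H: 4 × 422 = 1688
  C=C: 1 × 603 = 603
  Σ(formed) = 2291 kJ
ΔH = Σ(broken) − Σ(formed) = 2074 − 2291 = −217 kJ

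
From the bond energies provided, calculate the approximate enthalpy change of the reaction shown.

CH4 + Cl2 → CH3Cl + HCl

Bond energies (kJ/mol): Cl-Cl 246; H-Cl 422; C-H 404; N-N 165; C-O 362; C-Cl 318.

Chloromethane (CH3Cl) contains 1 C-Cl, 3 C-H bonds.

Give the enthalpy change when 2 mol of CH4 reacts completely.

Bonds broken (reactants):
  C-H: 4 × 404 = 1616
  Cl-Cl: 1 × 246 = 246
  Σ(broken) = 1862 kJ
Bonds formed (products):
  C-Cl: 1 × 318 = 318
  C-H: 3 × 404 = 1212
  H-Cl: 1 × 422 = 422
  Σ(formed) = 1952 kJ
ΔH = Σ(broken) − Σ(formed) = 1862 − 1952 = −90 kJ
For 2× the reaction as written: 2 × (−90) = −180 kJ

ΔH = −180 kJ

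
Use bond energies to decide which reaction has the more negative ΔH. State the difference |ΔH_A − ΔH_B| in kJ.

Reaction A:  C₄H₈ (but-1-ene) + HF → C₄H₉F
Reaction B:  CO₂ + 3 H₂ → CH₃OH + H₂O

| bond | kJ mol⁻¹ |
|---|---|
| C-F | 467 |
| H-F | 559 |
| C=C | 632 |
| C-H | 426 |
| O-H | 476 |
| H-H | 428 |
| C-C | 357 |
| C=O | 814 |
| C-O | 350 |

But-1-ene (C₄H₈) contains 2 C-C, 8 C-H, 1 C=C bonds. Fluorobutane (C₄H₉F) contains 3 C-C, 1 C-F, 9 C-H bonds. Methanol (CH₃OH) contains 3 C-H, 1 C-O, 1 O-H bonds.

Reaction A:
  Bonds broken (reactants):
    C-C: 2 × 357 = 714
    C-H: 8 × 426 = 3408
    C=C: 1 × 632 = 632
    H-F: 1 × 559 = 559
    Σ(broken) = 5313 kJ
  Bonds formed (products):
    C-C: 3 × 357 = 1071
    C-F: 1 × 467 = 467
    C-H: 9 × 426 = 3834
    Σ(formed) = 5372 kJ
  ΔH_A = 5313 − 5372 = −59 kJ
Reaction B:
  Bonds broken (reactants):
    C=O: 2 × 814 = 1628
    H-H: 3 × 428 = 1284
    Σ(broken) = 2912 kJ
  Bonds formed (products):
    C-H: 3 × 426 = 1278
    C-O: 1 × 350 = 350
    O-H: 3 × 476 = 1428
    Σ(formed) = 3056 kJ
  ΔH_B = 2912 − 3056 = −144 kJ
ΔH_A − ΔH_B = +85 kJ, so reaction B has the more negative ΔH; |ΔH_A − ΔH_B| = 85 kJ.

Reaction B, by 85 kJ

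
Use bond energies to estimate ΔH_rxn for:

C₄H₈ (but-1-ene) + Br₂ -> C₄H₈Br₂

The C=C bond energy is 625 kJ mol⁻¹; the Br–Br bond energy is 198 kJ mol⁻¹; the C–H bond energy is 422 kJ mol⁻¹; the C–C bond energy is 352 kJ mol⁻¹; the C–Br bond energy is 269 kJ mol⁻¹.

Bonds broken (reactants):
  Br–Br: 1 × 198 = 198
  C–C: 2 × 352 = 704
  C–H: 8 × 422 = 3376
  C=C: 1 × 625 = 625
  Σ(broken) = 4903 kJ
Bonds formed (products):
  C–Br: 2 × 269 = 538
  C–C: 3 × 352 = 1056
  C–H: 8 × 422 = 3376
  Σ(formed) = 4970 kJ
ΔH = Σ(broken) − Σ(formed) = 4903 − 4970 = −67 kJ

ΔH ≈ −67 kJ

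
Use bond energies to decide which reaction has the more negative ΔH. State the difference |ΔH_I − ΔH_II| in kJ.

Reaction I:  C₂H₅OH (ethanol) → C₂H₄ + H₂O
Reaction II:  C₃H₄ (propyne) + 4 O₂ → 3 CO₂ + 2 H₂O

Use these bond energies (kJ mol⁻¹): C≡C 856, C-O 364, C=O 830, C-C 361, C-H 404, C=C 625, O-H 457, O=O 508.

Reaction II, by 1990 kJ

Reaction I:
  Bonds broken (reactants):
    C-C: 1 × 361 = 361
    C-H: 5 × 404 = 2020
    C-O: 1 × 364 = 364
    O-H: 1 × 457 = 457
    Σ(broken) = 3202 kJ
  Bonds formed (products):
    C-H: 4 × 404 = 1616
    C=C: 1 × 625 = 625
    O-H: 2 × 457 = 914
    Σ(formed) = 3155 kJ
  ΔH_I = 3202 − 3155 = +47 kJ
Reaction II:
  Bonds broken (reactants):
    C≡C: 1 × 856 = 856
    C-C: 1 × 361 = 361
    C-H: 4 × 404 = 1616
    O=O: 4 × 508 = 2032
    Σ(broken) = 4865 kJ
  Bonds formed (products):
    C=O: 6 × 830 = 4980
    O-H: 4 × 457 = 1828
    Σ(formed) = 6808 kJ
  ΔH_II = 4865 − 6808 = −1943 kJ
ΔH_I − ΔH_II = +1990 kJ, so reaction II has the more negative ΔH; |ΔH_I − ΔH_II| = 1990 kJ.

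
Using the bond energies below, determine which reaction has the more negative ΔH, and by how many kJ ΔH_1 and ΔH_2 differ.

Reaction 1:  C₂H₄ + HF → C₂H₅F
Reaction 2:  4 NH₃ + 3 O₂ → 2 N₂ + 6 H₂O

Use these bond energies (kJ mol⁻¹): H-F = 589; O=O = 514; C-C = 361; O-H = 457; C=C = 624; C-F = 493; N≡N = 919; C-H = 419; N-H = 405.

Reaction 1:
  Bonds broken (reactants):
    C-H: 4 × 419 = 1676
    C=C: 1 × 624 = 624
    H-F: 1 × 589 = 589
    Σ(broken) = 2889 kJ
  Bonds formed (products):
    C-C: 1 × 361 = 361
    C-F: 1 × 493 = 493
    C-H: 5 × 419 = 2095
    Σ(formed) = 2949 kJ
  ΔH_1 = 2889 − 2949 = −60 kJ
Reaction 2:
  Bonds broken (reactants):
    N-H: 12 × 405 = 4860
    O=O: 3 × 514 = 1542
    Σ(broken) = 6402 kJ
  Bonds formed (products):
    N≡N: 2 × 919 = 1838
    O-H: 12 × 457 = 5484
    Σ(formed) = 7322 kJ
  ΔH_2 = 6402 − 7322 = −920 kJ
ΔH_1 − ΔH_2 = +860 kJ, so reaction 2 has the more negative ΔH; |ΔH_1 − ΔH_2| = 860 kJ.

Reaction 2, by 860 kJ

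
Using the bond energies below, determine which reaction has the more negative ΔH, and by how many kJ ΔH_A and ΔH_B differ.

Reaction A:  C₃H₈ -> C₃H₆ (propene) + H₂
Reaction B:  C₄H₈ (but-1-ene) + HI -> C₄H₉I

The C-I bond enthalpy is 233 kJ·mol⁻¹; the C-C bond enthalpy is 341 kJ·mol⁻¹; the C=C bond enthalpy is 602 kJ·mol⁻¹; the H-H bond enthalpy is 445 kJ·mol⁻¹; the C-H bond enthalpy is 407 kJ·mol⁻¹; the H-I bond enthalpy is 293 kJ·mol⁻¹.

Reaction B, by 194 kJ

Reaction A:
  Bonds broken (reactants):
    C-C: 2 × 341 = 682
    C-H: 8 × 407 = 3256
    Σ(broken) = 3938 kJ
  Bonds formed (products):
    C-C: 1 × 341 = 341
    C-H: 6 × 407 = 2442
    C=C: 1 × 602 = 602
    H-H: 1 × 445 = 445
    Σ(formed) = 3830 kJ
  ΔH_A = 3938 − 3830 = +108 kJ
Reaction B:
  Bonds broken (reactants):
    C-C: 2 × 341 = 682
    C-H: 8 × 407 = 3256
    C=C: 1 × 602 = 602
    H-I: 1 × 293 = 293
    Σ(broken) = 4833 kJ
  Bonds formed (products):
    C-C: 3 × 341 = 1023
    C-H: 9 × 407 = 3663
    C-I: 1 × 233 = 233
    Σ(formed) = 4919 kJ
  ΔH_B = 4833 − 4919 = −86 kJ
ΔH_A − ΔH_B = +194 kJ, so reaction B has the more negative ΔH; |ΔH_A − ΔH_B| = 194 kJ.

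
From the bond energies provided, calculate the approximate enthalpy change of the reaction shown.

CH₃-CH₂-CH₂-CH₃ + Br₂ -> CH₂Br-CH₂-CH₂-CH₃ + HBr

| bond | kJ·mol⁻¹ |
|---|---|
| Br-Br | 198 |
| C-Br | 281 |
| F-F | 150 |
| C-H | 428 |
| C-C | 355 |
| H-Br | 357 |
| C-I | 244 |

ΔH ≈ −12 kJ

Bonds broken (reactants):
  Br-Br: 1 × 198 = 198
  C-C: 3 × 355 = 1065
  C-H: 10 × 428 = 4280
  Σ(broken) = 5543 kJ
Bonds formed (products):
  C-Br: 1 × 281 = 281
  C-C: 3 × 355 = 1065
  C-H: 9 × 428 = 3852
  H-Br: 1 × 357 = 357
  Σ(formed) = 5555 kJ
ΔH = Σ(broken) − Σ(formed) = 5543 − 5555 = −12 kJ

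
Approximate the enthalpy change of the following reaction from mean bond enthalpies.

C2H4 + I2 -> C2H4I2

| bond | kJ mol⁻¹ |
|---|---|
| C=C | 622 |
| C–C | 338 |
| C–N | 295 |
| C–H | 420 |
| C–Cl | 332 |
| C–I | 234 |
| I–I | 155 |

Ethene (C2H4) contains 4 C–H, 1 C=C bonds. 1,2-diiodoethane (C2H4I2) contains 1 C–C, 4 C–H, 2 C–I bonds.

ΔH ≈ −29 kJ

Bonds broken (reactants):
  C–H: 4 × 420 = 1680
  C=C: 1 × 622 = 622
  I–I: 1 × 155 = 155
  Σ(broken) = 2457 kJ
Bonds formed (products):
  C–C: 1 × 338 = 338
  C–H: 4 × 420 = 1680
  C–I: 2 × 234 = 468
  Σ(formed) = 2486 kJ
ΔH = Σ(broken) − Σ(formed) = 2457 − 2486 = −29 kJ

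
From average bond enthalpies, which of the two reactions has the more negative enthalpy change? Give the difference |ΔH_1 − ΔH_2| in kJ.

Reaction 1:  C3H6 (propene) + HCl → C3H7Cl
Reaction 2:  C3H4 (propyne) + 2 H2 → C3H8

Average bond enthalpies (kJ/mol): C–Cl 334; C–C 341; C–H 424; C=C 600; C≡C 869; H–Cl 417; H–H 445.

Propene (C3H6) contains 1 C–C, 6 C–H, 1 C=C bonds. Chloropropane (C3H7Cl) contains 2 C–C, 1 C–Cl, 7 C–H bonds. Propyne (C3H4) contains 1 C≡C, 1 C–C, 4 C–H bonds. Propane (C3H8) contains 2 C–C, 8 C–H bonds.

Reaction 1:
  Bonds broken (reactants):
    C–C: 1 × 341 = 341
    C–H: 6 × 424 = 2544
    C=C: 1 × 600 = 600
    H–Cl: 1 × 417 = 417
    Σ(broken) = 3902 kJ
  Bonds formed (products):
    C–C: 2 × 341 = 682
    C–Cl: 1 × 334 = 334
    C–H: 7 × 424 = 2968
    Σ(formed) = 3984 kJ
  ΔH_1 = 3902 − 3984 = −82 kJ
Reaction 2:
  Bonds broken (reactants):
    C≡C: 1 × 869 = 869
    C–C: 1 × 341 = 341
    C–H: 4 × 424 = 1696
    H–H: 2 × 445 = 890
    Σ(broken) = 3796 kJ
  Bonds formed (products):
    C–C: 2 × 341 = 682
    C–H: 8 × 424 = 3392
    Σ(formed) = 4074 kJ
  ΔH_2 = 3796 − 4074 = −278 kJ
ΔH_1 − ΔH_2 = +196 kJ, so reaction 2 has the more negative ΔH; |ΔH_1 − ΔH_2| = 196 kJ.

Reaction 2, by 196 kJ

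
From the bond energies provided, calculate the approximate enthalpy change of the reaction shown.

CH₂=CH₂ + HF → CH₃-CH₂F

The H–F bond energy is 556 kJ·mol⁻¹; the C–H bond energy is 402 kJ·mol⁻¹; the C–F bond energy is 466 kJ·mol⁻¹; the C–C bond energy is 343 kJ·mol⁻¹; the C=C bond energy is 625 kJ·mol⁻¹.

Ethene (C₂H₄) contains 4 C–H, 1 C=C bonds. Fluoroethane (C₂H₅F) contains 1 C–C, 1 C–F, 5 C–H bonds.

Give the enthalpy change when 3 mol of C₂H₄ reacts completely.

Bonds broken (reactants):
  C–H: 4 × 402 = 1608
  C=C: 1 × 625 = 625
  H–F: 1 × 556 = 556
  Σ(broken) = 2789 kJ
Bonds formed (products):
  C–C: 1 × 343 = 343
  C–F: 1 × 466 = 466
  C–H: 5 × 402 = 2010
  Σ(formed) = 2819 kJ
ΔH = Σ(broken) − Σ(formed) = 2789 − 2819 = −30 kJ
For 3× the reaction as written: 3 × (−30) = −90 kJ

ΔH = −90 kJ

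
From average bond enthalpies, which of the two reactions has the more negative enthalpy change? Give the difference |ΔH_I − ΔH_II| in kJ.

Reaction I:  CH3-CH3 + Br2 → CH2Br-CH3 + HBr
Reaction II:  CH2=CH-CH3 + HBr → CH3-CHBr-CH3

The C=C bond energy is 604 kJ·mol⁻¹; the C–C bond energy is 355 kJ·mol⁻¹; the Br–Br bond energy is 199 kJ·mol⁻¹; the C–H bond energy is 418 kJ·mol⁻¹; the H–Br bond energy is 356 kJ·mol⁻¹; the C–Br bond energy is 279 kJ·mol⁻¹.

Reaction II, by 74 kJ

Reaction I:
  Bonds broken (reactants):
    Br–Br: 1 × 199 = 199
    C–C: 1 × 355 = 355
    C–H: 6 × 418 = 2508
    Σ(broken) = 3062 kJ
  Bonds formed (products):
    C–Br: 1 × 279 = 279
    C–C: 1 × 355 = 355
    C–H: 5 × 418 = 2090
    H–Br: 1 × 356 = 356
    Σ(formed) = 3080 kJ
  ΔH_I = 3062 − 3080 = −18 kJ
Reaction II:
  Bonds broken (reactants):
    C–C: 1 × 355 = 355
    C–H: 6 × 418 = 2508
    C=C: 1 × 604 = 604
    H–Br: 1 × 356 = 356
    Σ(broken) = 3823 kJ
  Bonds formed (products):
    C–Br: 1 × 279 = 279
    C–C: 2 × 355 = 710
    C–H: 7 × 418 = 2926
    Σ(formed) = 3915 kJ
  ΔH_II = 3823 − 3915 = −92 kJ
ΔH_I − ΔH_II = +74 kJ, so reaction II has the more negative ΔH; |ΔH_I − ΔH_II| = 74 kJ.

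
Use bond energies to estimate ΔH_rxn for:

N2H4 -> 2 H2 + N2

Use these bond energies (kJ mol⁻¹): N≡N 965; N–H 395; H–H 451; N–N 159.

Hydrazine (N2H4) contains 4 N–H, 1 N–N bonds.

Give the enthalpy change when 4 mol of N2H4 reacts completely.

Bonds broken (reactants):
  N–H: 4 × 395 = 1580
  N–N: 1 × 159 = 159
  Σ(broken) = 1739 kJ
Bonds formed (products):
  H–H: 2 × 451 = 902
  N≡N: 1 × 965 = 965
  Σ(formed) = 1867 kJ
ΔH = Σ(broken) − Σ(formed) = 1739 − 1867 = −128 kJ
For 4× the reaction as written: 4 × (−128) = −512 kJ

ΔH = −512 kJ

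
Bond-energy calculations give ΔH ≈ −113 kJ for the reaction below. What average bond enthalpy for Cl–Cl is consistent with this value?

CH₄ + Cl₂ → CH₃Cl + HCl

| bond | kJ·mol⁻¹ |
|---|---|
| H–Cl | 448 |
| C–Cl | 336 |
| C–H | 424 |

Let D be the Cl–Cl bond energy.
Σ(broken) = 4×424 + 1×D = 1696 + D
Σ(formed) = 1×336 + 3×424 + 1×448 = 2056
ΔH = Σ(broken) − Σ(formed) = (1696 + D) − (2056) = −360 + D
Setting this equal to −113 kJ gives D = 247 kJ/mol.

D(Cl–Cl) ≈ 247 kJ/mol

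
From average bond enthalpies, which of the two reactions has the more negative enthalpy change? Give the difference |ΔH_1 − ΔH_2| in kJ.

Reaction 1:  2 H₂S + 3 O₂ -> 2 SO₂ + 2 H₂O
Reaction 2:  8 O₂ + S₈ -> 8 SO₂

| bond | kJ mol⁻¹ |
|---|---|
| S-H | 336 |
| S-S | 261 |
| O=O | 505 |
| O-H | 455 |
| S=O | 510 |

Reaction 2, by 1031 kJ

Reaction 1:
  Bonds broken (reactants):
    O=O: 3 × 505 = 1515
    S-H: 4 × 336 = 1344
    Σ(broken) = 2859 kJ
  Bonds formed (products):
    O-H: 4 × 455 = 1820
    S=O: 4 × 510 = 2040
    Σ(formed) = 3860 kJ
  ΔH_1 = 2859 − 3860 = −1001 kJ
Reaction 2:
  Bonds broken (reactants):
    O=O: 8 × 505 = 4040
    S-S: 8 × 261 = 2088
    Σ(broken) = 6128 kJ
  Bonds formed (products):
    S=O: 16 × 510 = 8160
    Σ(formed) = 8160 kJ
  ΔH_2 = 6128 − 8160 = −2032 kJ
ΔH_1 − ΔH_2 = +1031 kJ, so reaction 2 has the more negative ΔH; |ΔH_1 − ΔH_2| = 1031 kJ.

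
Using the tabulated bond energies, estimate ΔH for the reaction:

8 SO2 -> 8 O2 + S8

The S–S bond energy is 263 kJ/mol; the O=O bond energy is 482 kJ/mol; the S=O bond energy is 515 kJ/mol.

ΔH ≈ +2280 kJ

Bonds broken (reactants):
  S=O: 16 × 515 = 8240
  Σ(broken) = 8240 kJ
Bonds formed (products):
  O=O: 8 × 482 = 3856
  S–S: 8 × 263 = 2104
  Σ(formed) = 5960 kJ
ΔH = Σ(broken) − Σ(formed) = 8240 − 5960 = +2280 kJ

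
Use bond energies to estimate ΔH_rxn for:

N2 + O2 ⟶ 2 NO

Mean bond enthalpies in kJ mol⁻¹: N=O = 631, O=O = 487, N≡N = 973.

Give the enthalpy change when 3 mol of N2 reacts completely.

ΔH = +594 kJ

Bonds broken (reactants):
  N≡N: 1 × 973 = 973
  O=O: 1 × 487 = 487
  Σ(broken) = 1460 kJ
Bonds formed (products):
  N=O: 2 × 631 = 1262
  Σ(formed) = 1262 kJ
ΔH = Σ(broken) − Σ(formed) = 1460 − 1262 = +198 kJ
For 3× the reaction as written: 3 × (+198) = +594 kJ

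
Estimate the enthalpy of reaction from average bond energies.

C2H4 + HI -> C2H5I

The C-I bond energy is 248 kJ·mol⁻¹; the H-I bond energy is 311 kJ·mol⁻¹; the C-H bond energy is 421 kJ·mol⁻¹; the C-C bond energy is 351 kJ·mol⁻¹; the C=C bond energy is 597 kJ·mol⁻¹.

Bonds broken (reactants):
  C-H: 4 × 421 = 1684
  C=C: 1 × 597 = 597
  H-I: 1 × 311 = 311
  Σ(broken) = 2592 kJ
Bonds formed (products):
  C-C: 1 × 351 = 351
  C-H: 5 × 421 = 2105
  C-I: 1 × 248 = 248
  Σ(formed) = 2704 kJ
ΔH = Σ(broken) − Σ(formed) = 2592 − 2704 = −112 kJ

ΔH ≈ −112 kJ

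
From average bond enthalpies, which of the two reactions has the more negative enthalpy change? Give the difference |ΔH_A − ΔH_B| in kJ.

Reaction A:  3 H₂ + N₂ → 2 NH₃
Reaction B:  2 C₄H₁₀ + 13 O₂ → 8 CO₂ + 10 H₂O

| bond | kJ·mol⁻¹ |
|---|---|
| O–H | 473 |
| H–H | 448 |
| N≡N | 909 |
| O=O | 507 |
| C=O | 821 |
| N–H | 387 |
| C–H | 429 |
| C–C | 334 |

Reaction A:
  Bonds broken (reactants):
    H–H: 3 × 448 = 1344
    N≡N: 1 × 909 = 909
    Σ(broken) = 2253 kJ
  Bonds formed (products):
    N–H: 6 × 387 = 2322
    Σ(formed) = 2322 kJ
  ΔH_A = 2253 − 2322 = −69 kJ
Reaction B:
  Bonds broken (reactants):
    C–C: 6 × 334 = 2004
    C–H: 20 × 429 = 8580
    O=O: 13 × 507 = 6591
    Σ(broken) = 17175 kJ
  Bonds formed (products):
    C=O: 16 × 821 = 13136
    O–H: 20 × 473 = 9460
    Σ(formed) = 22596 kJ
  ΔH_B = 17175 − 22596 = −5421 kJ
ΔH_A − ΔH_B = +5352 kJ, so reaction B has the more negative ΔH; |ΔH_A − ΔH_B| = 5352 kJ.

Reaction B, by 5352 kJ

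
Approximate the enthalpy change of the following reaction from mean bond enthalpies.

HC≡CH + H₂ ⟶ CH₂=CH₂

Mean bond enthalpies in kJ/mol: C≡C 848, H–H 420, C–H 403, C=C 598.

Bonds broken (reactants):
  C≡C: 1 × 848 = 848
  C–H: 2 × 403 = 806
  H–H: 1 × 420 = 420
  Σ(broken) = 2074 kJ
Bonds formed (products):
  C–H: 4 × 403 = 1612
  C=C: 1 × 598 = 598
  Σ(formed) = 2210 kJ
ΔH = Σ(broken) − Σ(formed) = 2074 − 2210 = −136 kJ

ΔH ≈ −136 kJ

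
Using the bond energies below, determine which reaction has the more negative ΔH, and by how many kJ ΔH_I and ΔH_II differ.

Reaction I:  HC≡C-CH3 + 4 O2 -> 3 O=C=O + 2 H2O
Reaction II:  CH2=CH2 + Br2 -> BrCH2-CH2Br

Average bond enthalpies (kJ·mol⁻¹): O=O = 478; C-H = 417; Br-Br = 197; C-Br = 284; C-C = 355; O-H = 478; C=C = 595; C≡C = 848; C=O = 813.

Reaction I:
  Bonds broken (reactants):
    C≡C: 1 × 848 = 848
    C-C: 1 × 355 = 355
    C-H: 4 × 417 = 1668
    O=O: 4 × 478 = 1912
    Σ(broken) = 4783 kJ
  Bonds formed (products):
    C=O: 6 × 813 = 4878
    O-H: 4 × 478 = 1912
    Σ(formed) = 6790 kJ
  ΔH_I = 4783 − 6790 = −2007 kJ
Reaction II:
  Bonds broken (reactants):
    Br-Br: 1 × 197 = 197
    C-H: 4 × 417 = 1668
    C=C: 1 × 595 = 595
    Σ(broken) = 2460 kJ
  Bonds formed (products):
    C-Br: 2 × 284 = 568
    C-C: 1 × 355 = 355
    C-H: 4 × 417 = 1668
    Σ(formed) = 2591 kJ
  ΔH_II = 2460 − 2591 = −131 kJ
ΔH_I − ΔH_II = −1876 kJ, so reaction I has the more negative ΔH; |ΔH_I − ΔH_II| = 1876 kJ.

Reaction I, by 1876 kJ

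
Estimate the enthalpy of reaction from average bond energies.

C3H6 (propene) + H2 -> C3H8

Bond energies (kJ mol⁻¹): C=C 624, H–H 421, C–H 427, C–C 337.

ΔH ≈ −146 kJ

Bonds broken (reactants):
  C–C: 1 × 337 = 337
  C–H: 6 × 427 = 2562
  C=C: 1 × 624 = 624
  H–H: 1 × 421 = 421
  Σ(broken) = 3944 kJ
Bonds formed (products):
  C–C: 2 × 337 = 674
  C–H: 8 × 427 = 3416
  Σ(formed) = 4090 kJ
ΔH = Σ(broken) − Σ(formed) = 3944 − 4090 = −146 kJ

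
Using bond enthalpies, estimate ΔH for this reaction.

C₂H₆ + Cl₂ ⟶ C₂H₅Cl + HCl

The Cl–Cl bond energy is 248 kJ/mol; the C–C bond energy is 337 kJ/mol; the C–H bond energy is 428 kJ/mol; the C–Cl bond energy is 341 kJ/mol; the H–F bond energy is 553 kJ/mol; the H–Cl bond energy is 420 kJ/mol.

ΔH ≈ −85 kJ

Bonds broken (reactants):
  C–C: 1 × 337 = 337
  C–H: 6 × 428 = 2568
  Cl–Cl: 1 × 248 = 248
  Σ(broken) = 3153 kJ
Bonds formed (products):
  C–C: 1 × 337 = 337
  C–Cl: 1 × 341 = 341
  C–H: 5 × 428 = 2140
  H–Cl: 1 × 420 = 420
  Σ(formed) = 3238 kJ
ΔH = Σ(broken) − Σ(formed) = 3153 − 3238 = −85 kJ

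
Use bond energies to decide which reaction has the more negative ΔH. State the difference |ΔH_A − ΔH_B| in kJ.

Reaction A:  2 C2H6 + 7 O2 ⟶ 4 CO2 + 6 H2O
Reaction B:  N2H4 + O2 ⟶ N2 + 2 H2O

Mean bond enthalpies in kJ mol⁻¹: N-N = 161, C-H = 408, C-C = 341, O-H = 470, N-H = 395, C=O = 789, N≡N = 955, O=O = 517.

Reaction A:
  Bonds broken (reactants):
    C-C: 2 × 341 = 682
    C-H: 12 × 408 = 4896
    O=O: 7 × 517 = 3619
    Σ(broken) = 9197 kJ
  Bonds formed (products):
    C=O: 8 × 789 = 6312
    O-H: 12 × 470 = 5640
    Σ(formed) = 11952 kJ
  ΔH_A = 9197 − 11952 = −2755 kJ
Reaction B:
  Bonds broken (reactants):
    N-H: 4 × 395 = 1580
    N-N: 1 × 161 = 161
    O=O: 1 × 517 = 517
    Σ(broken) = 2258 kJ
  Bonds formed (products):
    N≡N: 1 × 955 = 955
    O-H: 4 × 470 = 1880
    Σ(formed) = 2835 kJ
  ΔH_B = 2258 − 2835 = −577 kJ
ΔH_A − ΔH_B = −2178 kJ, so reaction A has the more negative ΔH; |ΔH_A − ΔH_B| = 2178 kJ.

Reaction A, by 2178 kJ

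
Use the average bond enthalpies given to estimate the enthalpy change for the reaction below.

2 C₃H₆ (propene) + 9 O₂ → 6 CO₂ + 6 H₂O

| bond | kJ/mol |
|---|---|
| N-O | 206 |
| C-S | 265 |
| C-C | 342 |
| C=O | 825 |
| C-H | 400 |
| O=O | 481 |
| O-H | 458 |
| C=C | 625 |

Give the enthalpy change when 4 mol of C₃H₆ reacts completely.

ΔH = −8666 kJ

Bonds broken (reactants):
  C-C: 2 × 342 = 684
  C-H: 12 × 400 = 4800
  C=C: 2 × 625 = 1250
  O=O: 9 × 481 = 4329
  Σ(broken) = 11063 kJ
Bonds formed (products):
  C=O: 12 × 825 = 9900
  O-H: 12 × 458 = 5496
  Σ(formed) = 15396 kJ
ΔH = Σ(broken) − Σ(formed) = 11063 − 15396 = −4333 kJ
For 2× the reaction as written: 2 × (−4333) = −8666 kJ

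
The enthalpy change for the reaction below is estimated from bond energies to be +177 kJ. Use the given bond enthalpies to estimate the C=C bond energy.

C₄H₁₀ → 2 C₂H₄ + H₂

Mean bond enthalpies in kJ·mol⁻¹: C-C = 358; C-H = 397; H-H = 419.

Let D be the C=C bond energy.
Σ(broken) = 3×358 + 10×397 = 5044
Σ(formed) = 8×397 + 2×D + 1×419 = 3595 + 2D
ΔH = Σ(broken) − Σ(formed) = (5044) − (3595 + 2D) = +1449 − 2D
Setting this equal to +177 kJ gives 2D = 1272, so D = 636 kJ/mol.

D(C=C) ≈ 636 kJ/mol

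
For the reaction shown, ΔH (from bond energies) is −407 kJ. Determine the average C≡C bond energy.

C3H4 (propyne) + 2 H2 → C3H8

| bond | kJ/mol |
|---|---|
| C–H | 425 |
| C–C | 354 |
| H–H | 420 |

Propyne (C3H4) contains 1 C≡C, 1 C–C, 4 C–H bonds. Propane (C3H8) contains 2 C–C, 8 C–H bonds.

Let D be the C≡C bond energy.
Σ(broken) = 1×D + 1×354 + 4×425 + 2×420 = 2894 + D
Σ(formed) = 2×354 + 8×425 = 4108
ΔH = Σ(broken) − Σ(formed) = (2894 + D) − (4108) = −1214 + D
Setting this equal to −407 kJ gives D = 807 kJ/mol.

D(C≡C) ≈ 807 kJ/mol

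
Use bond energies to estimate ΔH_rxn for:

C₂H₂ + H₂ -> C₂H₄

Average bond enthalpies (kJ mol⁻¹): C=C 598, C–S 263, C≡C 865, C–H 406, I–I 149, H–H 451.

Bonds broken (reactants):
  C≡C: 1 × 865 = 865
  C–H: 2 × 406 = 812
  H–H: 1 × 451 = 451
  Σ(broken) = 2128 kJ
Bonds formed (products):
  C–H: 4 × 406 = 1624
  C=C: 1 × 598 = 598
  Σ(formed) = 2222 kJ
ΔH = Σ(broken) − Σ(formed) = 2128 − 2222 = −94 kJ

ΔH ≈ −94 kJ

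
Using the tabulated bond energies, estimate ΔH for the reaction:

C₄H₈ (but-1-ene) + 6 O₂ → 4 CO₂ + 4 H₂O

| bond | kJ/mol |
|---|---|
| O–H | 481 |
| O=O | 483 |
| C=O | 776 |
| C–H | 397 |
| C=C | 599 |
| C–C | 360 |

Bonds broken (reactants):
  C–C: 2 × 360 = 720
  C–H: 8 × 397 = 3176
  C=C: 1 × 599 = 599
  O=O: 6 × 483 = 2898
  Σ(broken) = 7393 kJ
Bonds formed (products):
  C=O: 8 × 776 = 6208
  O–H: 8 × 481 = 3848
  Σ(formed) = 10056 kJ
ΔH = Σ(broken) − Σ(formed) = 7393 − 10056 = −2663 kJ

ΔH ≈ −2663 kJ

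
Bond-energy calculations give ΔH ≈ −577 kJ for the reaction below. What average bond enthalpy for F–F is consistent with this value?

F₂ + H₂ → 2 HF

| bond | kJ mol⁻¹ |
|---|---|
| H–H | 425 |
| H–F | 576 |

Let D be the F–F bond energy.
Σ(broken) = 1×D + 1×425 = 425 + D
Σ(formed) = 2×576 = 1152
ΔH = Σ(broken) − Σ(formed) = (425 + D) − (1152) = −727 + D
Setting this equal to −577 kJ gives D = 150 kJ/mol.

D(F–F) ≈ 150 kJ/mol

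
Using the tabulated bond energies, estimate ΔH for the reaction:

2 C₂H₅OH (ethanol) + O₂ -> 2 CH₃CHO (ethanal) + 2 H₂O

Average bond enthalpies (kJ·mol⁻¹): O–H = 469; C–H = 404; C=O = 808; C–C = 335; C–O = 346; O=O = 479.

ΔH ≈ −575 kJ

Bonds broken (reactants):
  C–C: 2 × 335 = 670
  C–H: 10 × 404 = 4040
  C–O: 2 × 346 = 692
  O–H: 2 × 469 = 938
  O=O: 1 × 479 = 479
  Σ(broken) = 6819 kJ
Bonds formed (products):
  C–C: 2 × 335 = 670
  C–H: 8 × 404 = 3232
  C=O: 2 × 808 = 1616
  O–H: 4 × 469 = 1876
  Σ(formed) = 7394 kJ
ΔH = Σ(broken) − Σ(formed) = 6819 − 7394 = −575 kJ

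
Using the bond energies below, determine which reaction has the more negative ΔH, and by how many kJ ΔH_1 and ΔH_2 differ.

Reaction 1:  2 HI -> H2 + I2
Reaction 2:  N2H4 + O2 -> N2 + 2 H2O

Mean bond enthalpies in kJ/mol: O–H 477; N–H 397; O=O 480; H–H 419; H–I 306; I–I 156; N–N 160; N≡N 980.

Reaction 2, by 697 kJ

Reaction 1:
  Bonds broken (reactants):
    H–I: 2 × 306 = 612
    Σ(broken) = 612 kJ
  Bonds formed (products):
    H–H: 1 × 419 = 419
    I–I: 1 × 156 = 156
    Σ(formed) = 575 kJ
  ΔH_1 = 612 − 575 = +37 kJ
Reaction 2:
  Bonds broken (reactants):
    N–H: 4 × 397 = 1588
    N–N: 1 × 160 = 160
    O=O: 1 × 480 = 480
    Σ(broken) = 2228 kJ
  Bonds formed (products):
    N≡N: 1 × 980 = 980
    O–H: 4 × 477 = 1908
    Σ(formed) = 2888 kJ
  ΔH_2 = 2228 − 2888 = −660 kJ
ΔH_1 − ΔH_2 = +697 kJ, so reaction 2 has the more negative ΔH; |ΔH_1 − ΔH_2| = 697 kJ.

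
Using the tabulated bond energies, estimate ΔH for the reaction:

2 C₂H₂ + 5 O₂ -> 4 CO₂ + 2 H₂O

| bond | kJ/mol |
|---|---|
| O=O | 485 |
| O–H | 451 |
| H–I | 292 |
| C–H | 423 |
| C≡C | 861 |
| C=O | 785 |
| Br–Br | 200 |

ΔH ≈ −2245 kJ

Bonds broken (reactants):
  C≡C: 2 × 861 = 1722
  C–H: 4 × 423 = 1692
  O=O: 5 × 485 = 2425
  Σ(broken) = 5839 kJ
Bonds formed (products):
  C=O: 8 × 785 = 6280
  O–H: 4 × 451 = 1804
  Σ(formed) = 8084 kJ
ΔH = Σ(broken) − Σ(formed) = 5839 − 8084 = −2245 kJ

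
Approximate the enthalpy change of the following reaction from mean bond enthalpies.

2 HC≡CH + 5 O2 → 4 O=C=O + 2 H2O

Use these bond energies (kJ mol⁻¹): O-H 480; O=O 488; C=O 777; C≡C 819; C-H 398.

Bonds broken (reactants):
  C≡C: 2 × 819 = 1638
  C-H: 4 × 398 = 1592
  O=O: 5 × 488 = 2440
  Σ(broken) = 5670 kJ
Bonds formed (products):
  C=O: 8 × 777 = 6216
  O-H: 4 × 480 = 1920
  Σ(formed) = 8136 kJ
ΔH = Σ(broken) − Σ(formed) = 5670 − 8136 = −2466 kJ

ΔH ≈ −2466 kJ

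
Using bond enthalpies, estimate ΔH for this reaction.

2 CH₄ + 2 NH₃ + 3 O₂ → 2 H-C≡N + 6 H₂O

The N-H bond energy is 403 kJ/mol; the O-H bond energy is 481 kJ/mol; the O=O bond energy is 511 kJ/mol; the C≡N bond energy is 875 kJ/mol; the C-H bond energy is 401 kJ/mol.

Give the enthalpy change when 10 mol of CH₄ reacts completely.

ΔH = −5825 kJ

Bonds broken (reactants):
  C-H: 8 × 401 = 3208
  N-H: 6 × 403 = 2418
  O=O: 3 × 511 = 1533
  Σ(broken) = 7159 kJ
Bonds formed (products):
  C≡N: 2 × 875 = 1750
  C-H: 2 × 401 = 802
  O-H: 12 × 481 = 5772
  Σ(formed) = 8324 kJ
ΔH = Σ(broken) − Σ(formed) = 7159 − 8324 = −1165 kJ
For 5× the reaction as written: 5 × (−1165) = −5825 kJ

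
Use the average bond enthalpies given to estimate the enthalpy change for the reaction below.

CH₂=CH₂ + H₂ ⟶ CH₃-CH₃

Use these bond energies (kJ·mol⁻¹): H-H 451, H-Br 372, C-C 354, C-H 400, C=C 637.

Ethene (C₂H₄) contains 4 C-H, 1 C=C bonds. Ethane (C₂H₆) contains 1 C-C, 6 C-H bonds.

ΔH ≈ −66 kJ

Bonds broken (reactants):
  C-H: 4 × 400 = 1600
  C=C: 1 × 637 = 637
  H-H: 1 × 451 = 451
  Σ(broken) = 2688 kJ
Bonds formed (products):
  C-C: 1 × 354 = 354
  C-H: 6 × 400 = 2400
  Σ(formed) = 2754 kJ
ΔH = Σ(broken) − Σ(formed) = 2688 − 2754 = −66 kJ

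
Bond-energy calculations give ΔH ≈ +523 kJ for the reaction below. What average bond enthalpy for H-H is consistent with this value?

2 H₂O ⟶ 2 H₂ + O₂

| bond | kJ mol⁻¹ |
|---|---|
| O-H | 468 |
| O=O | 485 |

Let D be the H-H bond energy.
Σ(broken) = 4×468 = 1872
Σ(formed) = 2×D + 1×485 = 485 + 2D
ΔH = Σ(broken) − Σ(formed) = (1872) − (485 + 2D) = +1387 − 2D
Setting this equal to +523 kJ gives 2D = 864, so D = 432 kJ/mol.

D(H-H) ≈ 432 kJ/mol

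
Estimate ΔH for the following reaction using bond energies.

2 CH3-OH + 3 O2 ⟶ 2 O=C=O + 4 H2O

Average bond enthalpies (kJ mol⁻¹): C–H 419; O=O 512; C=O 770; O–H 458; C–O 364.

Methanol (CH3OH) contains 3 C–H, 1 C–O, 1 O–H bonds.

ΔH ≈ −1050 kJ

Bonds broken (reactants):
  C–H: 6 × 419 = 2514
  C–O: 2 × 364 = 728
  O–H: 2 × 458 = 916
  O=O: 3 × 512 = 1536
  Σ(broken) = 5694 kJ
Bonds formed (products):
  C=O: 4 × 770 = 3080
  O–H: 8 × 458 = 3664
  Σ(formed) = 6744 kJ
ΔH = Σ(broken) − Σ(formed) = 5694 − 6744 = −1050 kJ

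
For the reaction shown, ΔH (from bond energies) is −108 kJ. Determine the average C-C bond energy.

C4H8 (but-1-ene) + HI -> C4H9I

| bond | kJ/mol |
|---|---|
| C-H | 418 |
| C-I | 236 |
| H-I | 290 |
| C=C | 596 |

Let D be the C-C bond energy.
Σ(broken) = 2×D + 8×418 + 1×596 + 1×290 = 4230 + 2D
Σ(formed) = 3×D + 9×418 + 1×236 = 3998 + 3D
ΔH = Σ(broken) − Σ(formed) = (4230 + 2D) − (3998 + 3D) = +232 − D
Setting this equal to −108 kJ gives D = 340 kJ/mol.

D(C-C) ≈ 340 kJ/mol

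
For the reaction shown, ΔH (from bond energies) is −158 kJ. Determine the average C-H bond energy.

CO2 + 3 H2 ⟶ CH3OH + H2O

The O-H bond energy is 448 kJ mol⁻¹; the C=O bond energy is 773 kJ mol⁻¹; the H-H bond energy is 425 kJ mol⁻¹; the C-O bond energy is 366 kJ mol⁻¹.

D(C-H) ≈ 423 kJ/mol

Let D be the C-H bond energy.
Σ(broken) = 2×773 + 3×425 = 2821
Σ(formed) = 3×D + 1×366 + 3×448 = 1710 + 3D
ΔH = Σ(broken) − Σ(formed) = (2821) − (1710 + 3D) = +1111 − 3D
Setting this equal to −158 kJ gives 3D = 1269, so D = 423 kJ/mol.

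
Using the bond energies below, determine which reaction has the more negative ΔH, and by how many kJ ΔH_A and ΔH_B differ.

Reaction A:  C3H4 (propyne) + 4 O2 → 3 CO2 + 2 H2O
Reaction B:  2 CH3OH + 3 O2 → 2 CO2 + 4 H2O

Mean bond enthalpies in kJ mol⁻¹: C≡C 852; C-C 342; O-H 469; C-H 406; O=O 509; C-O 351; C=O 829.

Reaction A:
  Bonds broken (reactants):
    C≡C: 1 × 852 = 852
    C-C: 1 × 342 = 342
    C-H: 4 × 406 = 1624
    O=O: 4 × 509 = 2036
    Σ(broken) = 4854 kJ
  Bonds formed (products):
    C=O: 6 × 829 = 4974
    O-H: 4 × 469 = 1876
    Σ(formed) = 6850 kJ
  ΔH_A = 4854 − 6850 = −1996 kJ
Reaction B:
  Bonds broken (reactants):
    C-H: 6 × 406 = 2436
    C-O: 2 × 351 = 702
    O-H: 2 × 469 = 938
    O=O: 3 × 509 = 1527
    Σ(broken) = 5603 kJ
  Bonds formed (products):
    C=O: 4 × 829 = 3316
    O-H: 8 × 469 = 3752
    Σ(formed) = 7068 kJ
  ΔH_B = 5603 − 7068 = −1465 kJ
ΔH_A − ΔH_B = −531 kJ, so reaction A has the more negative ΔH; |ΔH_A − ΔH_B| = 531 kJ.

Reaction A, by 531 kJ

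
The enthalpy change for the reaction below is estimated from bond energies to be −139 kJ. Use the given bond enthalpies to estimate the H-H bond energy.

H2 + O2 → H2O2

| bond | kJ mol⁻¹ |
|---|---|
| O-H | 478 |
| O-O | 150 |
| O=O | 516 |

D(H-H) ≈ 451 kJ/mol

Let D be the H-H bond energy.
Σ(broken) = 1×D + 1×516 = 516 + D
Σ(formed) = 2×478 + 1×150 = 1106
ΔH = Σ(broken) − Σ(formed) = (516 + D) − (1106) = −590 + D
Setting this equal to −139 kJ gives D = 451 kJ/mol.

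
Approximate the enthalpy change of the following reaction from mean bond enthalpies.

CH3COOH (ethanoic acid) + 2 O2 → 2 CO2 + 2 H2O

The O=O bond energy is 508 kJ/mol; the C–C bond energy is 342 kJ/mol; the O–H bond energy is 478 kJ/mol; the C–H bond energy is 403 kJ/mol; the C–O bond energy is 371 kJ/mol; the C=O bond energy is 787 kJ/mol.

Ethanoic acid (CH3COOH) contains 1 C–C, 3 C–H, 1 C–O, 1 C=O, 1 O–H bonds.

ΔH ≈ −857 kJ

Bonds broken (reactants):
  C–C: 1 × 342 = 342
  C–H: 3 × 403 = 1209
  C–O: 1 × 371 = 371
  C=O: 1 × 787 = 787
  O–H: 1 × 478 = 478
  O=O: 2 × 508 = 1016
  Σ(broken) = 4203 kJ
Bonds formed (products):
  C=O: 4 × 787 = 3148
  O–H: 4 × 478 = 1912
  Σ(formed) = 5060 kJ
ΔH = Σ(broken) − Σ(formed) = 4203 − 5060 = −857 kJ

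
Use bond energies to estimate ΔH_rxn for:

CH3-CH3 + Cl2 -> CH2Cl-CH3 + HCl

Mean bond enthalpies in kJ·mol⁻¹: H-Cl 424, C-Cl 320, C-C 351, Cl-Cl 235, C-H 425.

ΔH ≈ −84 kJ

Bonds broken (reactants):
  C-C: 1 × 351 = 351
  C-H: 6 × 425 = 2550
  Cl-Cl: 1 × 235 = 235
  Σ(broken) = 3136 kJ
Bonds formed (products):
  C-C: 1 × 351 = 351
  C-Cl: 1 × 320 = 320
  C-H: 5 × 425 = 2125
  H-Cl: 1 × 424 = 424
  Σ(formed) = 3220 kJ
ΔH = Σ(broken) − Σ(formed) = 3136 − 3220 = −84 kJ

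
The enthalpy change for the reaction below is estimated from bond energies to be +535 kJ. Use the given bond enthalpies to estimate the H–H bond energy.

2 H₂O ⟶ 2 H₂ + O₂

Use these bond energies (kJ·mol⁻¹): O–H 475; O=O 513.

Let D be the H–H bond energy.
Σ(broken) = 4×475 = 1900
Σ(formed) = 2×D + 1×513 = 513 + 2D
ΔH = Σ(broken) − Σ(formed) = (1900) − (513 + 2D) = +1387 − 2D
Setting this equal to +535 kJ gives 2D = 852, so D = 426 kJ/mol.

D(H–H) ≈ 426 kJ/mol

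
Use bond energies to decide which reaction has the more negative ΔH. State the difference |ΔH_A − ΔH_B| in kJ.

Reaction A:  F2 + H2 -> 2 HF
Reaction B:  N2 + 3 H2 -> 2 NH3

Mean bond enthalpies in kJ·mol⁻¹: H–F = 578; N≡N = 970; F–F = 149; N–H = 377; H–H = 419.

Reaction A:
  Bonds broken (reactants):
    F–F: 1 × 149 = 149
    H–H: 1 × 419 = 419
    Σ(broken) = 568 kJ
  Bonds formed (products):
    H–F: 2 × 578 = 1156
    Σ(formed) = 1156 kJ
  ΔH_A = 568 − 1156 = −588 kJ
Reaction B:
  Bonds broken (reactants):
    H–H: 3 × 419 = 1257
    N≡N: 1 × 970 = 970
    Σ(broken) = 2227 kJ
  Bonds formed (products):
    N–H: 6 × 377 = 2262
    Σ(formed) = 2262 kJ
  ΔH_B = 2227 − 2262 = −35 kJ
ΔH_A − ΔH_B = −553 kJ, so reaction A has the more negative ΔH; |ΔH_A − ΔH_B| = 553 kJ.

Reaction A, by 553 kJ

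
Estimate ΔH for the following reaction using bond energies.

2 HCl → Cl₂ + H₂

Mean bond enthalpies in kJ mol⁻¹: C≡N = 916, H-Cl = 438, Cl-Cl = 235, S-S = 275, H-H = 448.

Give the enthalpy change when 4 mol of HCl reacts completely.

Bonds broken (reactants):
  H-Cl: 2 × 438 = 876
  Σ(broken) = 876 kJ
Bonds formed (products):
  Cl-Cl: 1 × 235 = 235
  H-H: 1 × 448 = 448
  Σ(formed) = 683 kJ
ΔH = Σ(broken) − Σ(formed) = 876 − 683 = +193 kJ
For 2× the reaction as written: 2 × (+193) = +386 kJ

ΔH = +386 kJ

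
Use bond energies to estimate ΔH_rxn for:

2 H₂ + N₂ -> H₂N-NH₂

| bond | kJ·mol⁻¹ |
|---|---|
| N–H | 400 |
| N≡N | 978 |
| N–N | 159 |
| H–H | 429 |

ΔH ≈ +77 kJ

Bonds broken (reactants):
  H–H: 2 × 429 = 858
  N≡N: 1 × 978 = 978
  Σ(broken) = 1836 kJ
Bonds formed (products):
  N–H: 4 × 400 = 1600
  N–N: 1 × 159 = 159
  Σ(formed) = 1759 kJ
ΔH = Σ(broken) − Σ(formed) = 1836 − 1759 = +77 kJ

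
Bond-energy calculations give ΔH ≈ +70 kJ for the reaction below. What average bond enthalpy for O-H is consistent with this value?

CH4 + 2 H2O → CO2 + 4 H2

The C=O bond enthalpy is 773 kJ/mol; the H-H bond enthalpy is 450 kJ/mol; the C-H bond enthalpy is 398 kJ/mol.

D(O-H) ≈ 456 kJ/mol

Let D be the O-H bond energy.
Σ(broken) = 4×398 + 4×D = 1592 + 4D
Σ(formed) = 2×773 + 4×450 = 3346
ΔH = Σ(broken) − Σ(formed) = (1592 + 4D) − (3346) = −1754 + 4D
Setting this equal to +70 kJ gives 4D = 1824, so D = 456 kJ/mol.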